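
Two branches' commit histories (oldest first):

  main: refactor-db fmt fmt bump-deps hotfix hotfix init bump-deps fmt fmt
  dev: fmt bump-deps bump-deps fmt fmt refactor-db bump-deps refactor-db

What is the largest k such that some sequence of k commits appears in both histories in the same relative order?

5

Match fmt (main #3, dev #1) → bump-deps (main #4, dev #2) → bump-deps (main #8, dev #3) → fmt (main #9, dev #4) → fmt (main #10, dev #5) — 5 commits in the same relative order in both. The LCS DP gives dp[10][8] = 5, so this is optimal.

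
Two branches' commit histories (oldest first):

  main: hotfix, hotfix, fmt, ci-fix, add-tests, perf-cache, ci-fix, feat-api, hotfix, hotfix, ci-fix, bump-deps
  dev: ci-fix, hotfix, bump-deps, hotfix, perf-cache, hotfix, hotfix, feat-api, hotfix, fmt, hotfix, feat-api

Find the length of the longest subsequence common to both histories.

Match hotfix at main[1]=dev[2], then hotfix at main[2]=dev[4], then perf-cache at main[6]=dev[5], then feat-api at main[8]=dev[8], then hotfix at main[9]=dev[9], then hotfix at main[10]=dev[11] — 6 commits in the same relative order in both. The LCS DP gives dp[12][12] = 6, so this is optimal.

6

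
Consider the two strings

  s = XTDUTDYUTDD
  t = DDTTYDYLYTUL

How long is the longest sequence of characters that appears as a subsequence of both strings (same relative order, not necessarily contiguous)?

Match T (s #2, t #3); then T (s #5, t #4); then D (s #6, t #6); then Y (s #7, t #9); then U (s #8, t #11) — 5 characters in the same relative order in both, and the DP table's final entry dp[11][12] is also 5, so no common subsequence is longer.

5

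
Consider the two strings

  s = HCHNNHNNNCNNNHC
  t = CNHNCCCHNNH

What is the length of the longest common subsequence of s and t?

Pick C at s[2]=t[1], N at s[5]=t[2], H at s[6]=t[3], N at s[7]=t[4], C at s[10]=t[7], N at s[12]=t[9], N at s[13]=t[10], H at s[14]=t[11]; all 8 characters appear in both, in order. Since dp[15][11] = 8, nothing longer is possible.

8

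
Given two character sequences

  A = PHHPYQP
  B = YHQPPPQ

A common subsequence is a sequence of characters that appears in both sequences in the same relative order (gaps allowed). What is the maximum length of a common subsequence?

Pick P [1,5] → P [4,6] → Q [6,7]; all 3 characters appear in both, in order. Since dp[7][7] = 3, nothing longer is possible.

3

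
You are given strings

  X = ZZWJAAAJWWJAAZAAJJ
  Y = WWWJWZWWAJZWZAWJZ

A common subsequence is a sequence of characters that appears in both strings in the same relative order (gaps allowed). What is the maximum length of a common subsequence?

One common subsequence of length 8: Z [1,6], W [3,8], A [7,9], J [8,10], W [9,12], W [10,15], J [11,16], Z [14,17], and the DP table's final entry dp[18][17] is also 8, so no common subsequence is longer.

8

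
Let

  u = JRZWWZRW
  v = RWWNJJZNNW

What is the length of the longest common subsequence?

5

Match R (u #2, v #1), then W (u #4, v #2), then W (u #5, v #3), then Z (u #6, v #7), then W (u #8, v #10) — 5 characters in the same relative order in both, and the DP table's final entry dp[8][10] is also 5, so no common subsequence is longer.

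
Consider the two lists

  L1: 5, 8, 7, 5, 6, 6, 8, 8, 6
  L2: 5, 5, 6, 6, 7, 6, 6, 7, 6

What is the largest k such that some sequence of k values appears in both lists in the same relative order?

5

One common subsequence of length 5: 5 [1,2]; then 7 [3,5]; then 6 [5,6]; then 6 [6,7]; then 6 [9,9], and the DP table's final entry dp[9][9] is also 5, so no common subsequence is longer.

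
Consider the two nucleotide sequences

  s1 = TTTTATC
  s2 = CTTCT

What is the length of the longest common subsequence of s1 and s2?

Let dp[i][j] be the LCS length of the first i bases of s1 and the first j bases of s2. dp[i][j] = dp[i-1][j-1]+1 when the i-th and j-th bases match, else max(dp[i-1][j], dp[i][j-1]).
    ·  C  T  T  C  T
 ·  0  0  0  0  0  0
 T  0  0  1  1  1  1
 T  0  0  1  2  2  2
 T  0  0  1  2  2  3
 T  0  0  1  2  2  3
 A  0  0  1  2  2  3
 T  0  0  1  2  2  3
 C  0  1  1  2  3  3
dp[7][5] = 3. One LCS (by backtracking along matches): TTT.

3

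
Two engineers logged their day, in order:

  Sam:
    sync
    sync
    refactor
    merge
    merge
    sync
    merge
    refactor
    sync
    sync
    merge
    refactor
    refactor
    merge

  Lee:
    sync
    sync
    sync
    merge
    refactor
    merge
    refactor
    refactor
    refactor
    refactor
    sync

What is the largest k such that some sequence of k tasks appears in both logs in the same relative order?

Pick sync (Sam #1, Lee #1); then sync (Sam #2, Lee #2); then sync (Sam #6, Lee #3); then merge (Sam #7, Lee #4); then refactor (Sam #8, Lee #5); then merge (Sam #11, Lee #6); then refactor (Sam #12, Lee #9); then refactor (Sam #13, Lee #10); all 8 tasks appear in both, in order. The LCS DP gives dp[14][11] = 8, so this is optimal.

8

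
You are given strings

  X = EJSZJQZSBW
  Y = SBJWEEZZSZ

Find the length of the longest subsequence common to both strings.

4

One common subsequence of length 4: E at X[1]=Y[6] → Z at X[4]=Y[7] → Z at X[7]=Y[8] → S at X[8]=Y[9]. Since dp[10][10] = 4, nothing longer is possible.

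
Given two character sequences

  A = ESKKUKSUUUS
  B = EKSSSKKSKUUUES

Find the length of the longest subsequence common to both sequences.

One common subsequence of length 9: E at A[1]=B[1], S at A[2]=B[5], K at A[3]=B[6], K at A[4]=B[7], K at A[6]=B[9], U at A[8]=B[10], U at A[9]=B[11], U at A[10]=B[12], S at A[11]=B[14]. Since dp[11][14] = 9, nothing longer is possible.

9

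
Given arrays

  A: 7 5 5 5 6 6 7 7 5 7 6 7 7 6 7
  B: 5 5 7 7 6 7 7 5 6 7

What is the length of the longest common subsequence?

9

Taking 5 at A[3]=B[1], then 5 at A[4]=B[2], then 7 at A[8]=B[3], then 7 at A[10]=B[4], then 6 at A[11]=B[5], then 7 at A[12]=B[6], then 7 at A[13]=B[7], then 6 at A[14]=B[9], then 7 at A[15]=B[10] gives a common subsequence of length 9. Since dp[15][10] = 9, nothing longer is possible.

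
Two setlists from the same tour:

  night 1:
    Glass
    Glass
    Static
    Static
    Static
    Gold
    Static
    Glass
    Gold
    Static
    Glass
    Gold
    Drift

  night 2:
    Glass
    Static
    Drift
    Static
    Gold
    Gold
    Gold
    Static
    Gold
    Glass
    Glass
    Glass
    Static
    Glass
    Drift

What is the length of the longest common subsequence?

9

Taking Glass (night 1 #2, night 2 #1); then Static (night 1 #3, night 2 #2); then Static (night 1 #4, night 2 #4); then Static (night 1 #5, night 2 #8); then Gold (night 1 #6, night 2 #9); then Glass (night 1 #8, night 2 #12); then Static (night 1 #10, night 2 #13); then Glass (night 1 #11, night 2 #14); then Drift (night 1 #13, night 2 #15) gives a common subsequence of length 9, and the DP table's final entry dp[13][15] is also 9, so no common subsequence is longer.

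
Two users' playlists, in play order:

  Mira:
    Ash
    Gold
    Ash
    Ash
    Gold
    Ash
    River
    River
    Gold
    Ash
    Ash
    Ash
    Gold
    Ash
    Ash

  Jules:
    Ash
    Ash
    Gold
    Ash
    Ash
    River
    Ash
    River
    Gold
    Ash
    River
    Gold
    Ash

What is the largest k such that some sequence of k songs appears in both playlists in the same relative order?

Pick Ash [1,2] → Gold [2,3] → Ash [3,4] → Ash [4,5] → Ash [6,7] → River [8,8] → Gold [9,9] → Ash [10,10] → Gold [13,12] → Ash [15,13]; all 10 songs appear in both, in order. dp[15][13] = 10 confirms this is the maximum.

10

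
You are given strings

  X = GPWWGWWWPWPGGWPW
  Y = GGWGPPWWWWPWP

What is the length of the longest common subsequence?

10

Match G (X #1, Y #2) → W (X #4, Y #3) → G (X #5, Y #4) → W (X #6, Y #7) → W (X #7, Y #8) → W (X #8, Y #9) → W (X #10, Y #10) → P (X #11, Y #11) → W (X #14, Y #12) → P (X #15, Y #13) — 10 characters in the same relative order in both. The LCS DP gives dp[16][13] = 10, so this is optimal.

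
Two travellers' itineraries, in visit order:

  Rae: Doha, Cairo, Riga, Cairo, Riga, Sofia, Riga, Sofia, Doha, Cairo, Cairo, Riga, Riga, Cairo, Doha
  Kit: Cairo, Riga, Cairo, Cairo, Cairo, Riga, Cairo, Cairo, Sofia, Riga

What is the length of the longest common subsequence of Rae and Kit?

Taking Cairo (Rae #2, Kit #1) → Riga (Rae #3, Kit #2) → Cairo (Rae #4, Kit #5) → Riga (Rae #7, Kit #6) → Cairo (Rae #10, Kit #7) → Cairo (Rae #11, Kit #8) → Riga (Rae #13, Kit #10) gives a common subsequence of length 7. Since dp[15][10] = 7, nothing longer is possible.

7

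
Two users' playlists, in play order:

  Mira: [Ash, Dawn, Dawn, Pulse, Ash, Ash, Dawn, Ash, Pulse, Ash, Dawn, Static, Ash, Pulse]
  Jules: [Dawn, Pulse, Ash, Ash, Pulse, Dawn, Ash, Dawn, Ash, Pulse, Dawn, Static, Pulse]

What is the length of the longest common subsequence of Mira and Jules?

10

Taking Dawn (Mira #3, Jules #1), then Pulse (Mira #4, Jules #2), then Ash (Mira #5, Jules #4), then Ash (Mira #6, Jules #7), then Dawn (Mira #7, Jules #8), then Ash (Mira #8, Jules #9), then Pulse (Mira #9, Jules #10), then Dawn (Mira #11, Jules #11), then Static (Mira #12, Jules #12), then Pulse (Mira #14, Jules #13) gives a common subsequence of length 10. Since dp[14][13] = 10, nothing longer is possible.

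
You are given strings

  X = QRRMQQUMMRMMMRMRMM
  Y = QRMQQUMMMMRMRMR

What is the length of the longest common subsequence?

Pick Q [1,1], R [3,2], M [4,3], Q [5,4], Q [6,5], U [7,6], M [8,7], M [9,8], M [11,9], M [12,10], M [13,12], R [14,13], M [15,14], R [16,15]; all 14 characters appear in both, in order. The LCS DP gives dp[18][15] = 14, so this is optimal.

14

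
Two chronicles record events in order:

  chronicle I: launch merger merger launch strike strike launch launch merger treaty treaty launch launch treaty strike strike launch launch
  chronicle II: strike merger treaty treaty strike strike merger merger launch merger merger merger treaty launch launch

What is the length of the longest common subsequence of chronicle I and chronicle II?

8

Match merger (chronicle I #2, chronicle II #2); then strike (chronicle I #5, chronicle II #5); then strike (chronicle I #6, chronicle II #6); then launch (chronicle I #7, chronicle II #9); then merger (chronicle I #9, chronicle II #12); then treaty (chronicle I #14, chronicle II #13); then launch (chronicle I #17, chronicle II #14); then launch (chronicle I #18, chronicle II #15) — 8 events in the same relative order in both. dp[18][15] = 8 confirms this is the maximum.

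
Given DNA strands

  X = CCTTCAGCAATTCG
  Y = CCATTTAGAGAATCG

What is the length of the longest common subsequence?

Pick C at X[1]=Y[1], then C at X[2]=Y[2], then T at X[3]=Y[5], then T at X[4]=Y[6], then A at X[6]=Y[9], then G at X[7]=Y[10], then A at X[9]=Y[11], then A at X[10]=Y[12], then T at X[12]=Y[13], then C at X[13]=Y[14], then G at X[14]=Y[15]; all 11 bases appear in both, in order, and the DP table's final entry dp[14][15] is also 11, so no common subsequence is longer.

11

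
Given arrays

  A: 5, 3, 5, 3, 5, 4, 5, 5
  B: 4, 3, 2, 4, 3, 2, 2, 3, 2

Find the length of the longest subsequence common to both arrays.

2

Let dp[i][j] be the LCS length of the first i values of A and the first j values of B. dp[i][j] = dp[i-1][j-1]+1 when the i-th and j-th values match, else max(dp[i-1][j], dp[i][j-1]).
    ·  4  3  2  4  3  2  2  3  2
 ·  0  0  0  0  0  0  0  0  0  0
 5  0  0  0  0  0  0  0  0  0  0
 3  0  0  1  1  1  1  1  1  1  1
 5  0  0  1  1  1  1  1  1  1  1
 3  0  0  1  1  1  2  2  2  2  2
 5  0  0  1  1  1  2  2  2  2  2
 4  0  1  1  1  2  2  2  2  2  2
 5  0  1  1  1  2  2  2  2  2  2
 5  0  1  1  1  2  2  2  2  2  2
dp[8][9] = 2. One LCS (by backtracking along matches): 3, 3.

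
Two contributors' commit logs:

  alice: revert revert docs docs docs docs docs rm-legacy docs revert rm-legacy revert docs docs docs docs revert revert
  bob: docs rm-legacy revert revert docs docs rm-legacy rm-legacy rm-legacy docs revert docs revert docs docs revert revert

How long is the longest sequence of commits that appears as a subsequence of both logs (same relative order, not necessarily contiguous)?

12

Pick revert [1,3], revert [2,4], docs [3,5], docs [4,6], rm-legacy [8,9], docs [9,10], revert [10,11], revert [12,13], docs [15,14], docs [16,15], revert [17,16], revert [18,17]; all 12 commits appear in both, in order. Since dp[18][17] = 12, nothing longer is possible.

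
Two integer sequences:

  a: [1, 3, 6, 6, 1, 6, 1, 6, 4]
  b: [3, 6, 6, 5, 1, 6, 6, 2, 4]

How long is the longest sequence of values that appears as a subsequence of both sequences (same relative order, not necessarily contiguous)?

Match 3 at a[2]=b[1], 6 at a[3]=b[2], 6 at a[4]=b[3], 1 at a[5]=b[5], 6 at a[6]=b[6], 6 at a[8]=b[7], 4 at a[9]=b[9] — 7 values in the same relative order in both. Since dp[9][9] = 7, nothing longer is possible.

7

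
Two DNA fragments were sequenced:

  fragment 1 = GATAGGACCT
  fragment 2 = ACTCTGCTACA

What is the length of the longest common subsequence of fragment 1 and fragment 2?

Let dp[i][j] be the LCS length of the first i bases of fragment 1 and the first j bases of fragment 2. dp[i][j] = dp[i-1][j-1]+1 when the i-th and j-th bases match, else max(dp[i-1][j], dp[i][j-1]).
    ·  A  C  T  C  T  G  C  T  A  C  A
 ·  0  0  0  0  0  0  0  0  0  0  0  0
 G  0  0  0  0  0  0  1  1  1  1  1  1
 A  0  1  1  1  1  1  1  1  1  2  2  2
 T  0  1  1  2  2  2  2  2  2  2  2  2
 A  0  1  1  2  2  2  2  2  2  3  3  3
 G  0  1  1  2  2  2  3  3  3  3  3  3
 G  0  1  1  2  2  2  3  3  3  3  3  3
 A  0  1  1  2  2  2  3  3  3  4  4  4
 C  0  1  2  2  3  3  3  4  4  4  5  5
 C  0  1  2  2  3  3  3  4  4  4  5  5
 T  0  1  2  3  3  4  4  4  5  5  5  5
dp[10][11] = 5. One LCS (by backtracking along matches): ATGAC.

5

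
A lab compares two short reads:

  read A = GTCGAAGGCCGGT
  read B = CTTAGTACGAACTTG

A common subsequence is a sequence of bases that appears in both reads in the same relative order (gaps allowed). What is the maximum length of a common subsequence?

8

Pick G [1,5] → T [2,6] → C [3,8] → G [4,9] → A [5,10] → A [6,11] → C [9,12] → G [12,15]; all 8 bases appear in both, in order. Since dp[13][15] = 8, nothing longer is possible.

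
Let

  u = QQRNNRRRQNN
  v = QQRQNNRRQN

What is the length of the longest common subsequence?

9

Let dp[i][j] be the LCS length of the first i characters of u and the first j characters of v. dp[i][j] = dp[i-1][j-1]+1 when the i-th and j-th characters match, else max(dp[i-1][j], dp[i][j-1]).
    ·  Q  Q  R  Q  N  N  R  R  Q  N
 ·  0  0  0  0  0  0  0  0  0  0  0
 Q  0  1  1  1  1  1  1  1  1  1  1
 Q  0  1  2  2  2  2  2  2  2  2  2
 R  0  1  2  3  3  3  3  3  3  3  3
 N  0  1  2  3  3  4  4  4  4  4  4
 N  0  1  2  3  3  4  5  5  5  5  5
 R  0  1  2  3  3  4  5  6  6  6  6
 R  0  1  2  3  3  4  5  6  7  7  7
 R  0  1  2  3  3  4  5  6  7  7  7
 Q  0  1  2  3  4  4  5  6  7  8  8
 N  0  1  2  3  4  5  5  6  7  8  9
 N  0  1  2  3  4  5  6  6  7  8  9
dp[11][10] = 9. One LCS (by backtracking along matches): QQRNNRRQN.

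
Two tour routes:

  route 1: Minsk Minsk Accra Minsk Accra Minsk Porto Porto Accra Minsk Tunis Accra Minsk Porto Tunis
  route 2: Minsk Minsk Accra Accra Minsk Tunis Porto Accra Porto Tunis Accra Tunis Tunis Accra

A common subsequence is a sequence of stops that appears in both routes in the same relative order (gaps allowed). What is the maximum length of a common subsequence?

10

Match Minsk [1,1] → Minsk [2,2] → Accra [3,3] → Accra [5,4] → Minsk [6,5] → Porto [7,7] → Porto [8,9] → Accra [9,11] → Tunis [11,13] → Accra [12,14] — 10 stops in the same relative order in both. The LCS DP gives dp[15][14] = 10, so this is optimal.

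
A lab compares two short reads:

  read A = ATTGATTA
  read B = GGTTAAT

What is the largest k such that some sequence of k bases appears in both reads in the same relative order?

Let dp[i][j] be the LCS length of the first i bases of read A and the first j bases of read B. dp[i][j] = dp[i-1][j-1]+1 when the i-th and j-th bases match, else max(dp[i-1][j], dp[i][j-1]).
    ·  G  G  T  T  A  A  T
 ·  0  0  0  0  0  0  0  0
 A  0  0  0  0  0  1  1  1
 T  0  0  0  1  1  1  1  2
 T  0  0  0  1  2  2  2  2
 G  0  1  1  1  2  2  2  2
 A  0  1  1  1  2  3  3  3
 T  0  1  1  2  2  3  3  4
 T  0  1  1  2  3  3  3  4
 A  0  1  1  2  3  4  4  4
dp[8][7] = 4. One LCS (by backtracking along matches): TTAT.

4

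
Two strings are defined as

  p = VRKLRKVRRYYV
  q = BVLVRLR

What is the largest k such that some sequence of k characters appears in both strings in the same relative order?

Taking V (p #1, q #2), then L (p #4, q #3), then V (p #7, q #4), then R (p #8, q #5), then R (p #9, q #7) gives a common subsequence of length 5. The LCS DP gives dp[12][7] = 5, so this is optimal.

5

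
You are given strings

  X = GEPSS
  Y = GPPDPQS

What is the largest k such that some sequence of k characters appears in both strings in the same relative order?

Let dp[i][j] be the LCS length of the first i characters of X and the first j characters of Y. dp[i][j] = dp[i-1][j-1]+1 when the i-th and j-th characters match, else max(dp[i-1][j], dp[i][j-1]).
    ·  G  P  P  D  P  Q  S
 ·  0  0  0  0  0  0  0  0
 G  0  1  1  1  1  1  1  1
 E  0  1  1  1  1  1  1  1
 P  0  1  2  2  2  2  2  2
 S  0  1  2  2  2  2  2  3
 S  0  1  2  2  2  2  2  3
dp[5][7] = 3. One LCS (by backtracking along matches): GPS.

3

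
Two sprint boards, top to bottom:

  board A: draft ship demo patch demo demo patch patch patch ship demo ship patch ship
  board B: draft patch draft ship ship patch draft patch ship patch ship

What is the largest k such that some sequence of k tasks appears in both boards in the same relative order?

7

One common subsequence of length 7: draft [1,3], ship [2,5], patch [4,6], patch [9,8], ship [12,9], patch [13,10], ship [14,11]. The LCS DP gives dp[14][11] = 7, so this is optimal.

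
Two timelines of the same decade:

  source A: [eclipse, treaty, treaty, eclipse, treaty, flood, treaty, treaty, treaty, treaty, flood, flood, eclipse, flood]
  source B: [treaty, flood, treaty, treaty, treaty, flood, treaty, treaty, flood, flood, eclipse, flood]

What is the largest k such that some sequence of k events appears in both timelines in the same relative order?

10

Pick treaty [2,3]; then treaty [3,4]; then treaty [5,5]; then flood [6,6]; then treaty [9,7]; then treaty [10,8]; then flood [11,9]; then flood [12,10]; then eclipse [13,11]; then flood [14,12]; all 10 events appear in both, in order. The LCS DP gives dp[14][12] = 10, so this is optimal.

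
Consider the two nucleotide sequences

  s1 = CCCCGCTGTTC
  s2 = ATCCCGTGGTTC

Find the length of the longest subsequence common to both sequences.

Let dp[i][j] be the LCS length of the first i bases of s1 and the first j bases of s2. dp[i][j] = dp[i-1][j-1]+1 when the i-th and j-th bases match, else max(dp[i-1][j], dp[i][j-1]).
    ·  A  T  C  C  C  G  T  G  G  T  T  C
 ·  0  0  0  0  0  0  0  0  0  0  0  0  0
 C  0  0  0  1  1  1  1  1  1  1  1  1  1
 C  0  0  0  1  2  2  2  2  2  2  2  2  2
 C  0  0  0  1  2  3  3  3  3  3  3  3  3
 C  0  0  0  1  2  3  3  3  3  3  3  3  4
 G  0  0  0  1  2  3  4  4  4  4  4  4  4
 C  0  0  0  1  2  3  4  4  4  4  4  4  5
 T  0  0  1  1  2  3  4  5  5  5  5  5  5
 G  0  0  1  1  2  3  4  5  6  6  6  6  6
 T  0  0  1  1  2  3  4  5  6  6  7  7  7
 T  0  0  1  1  2  3  4  5  6  6  7  8  8
 C  0  0  1  2  2  3  4  5  6  6  7  8  9
dp[11][12] = 9. One LCS (by backtracking along matches): CCCGTGTTC.

9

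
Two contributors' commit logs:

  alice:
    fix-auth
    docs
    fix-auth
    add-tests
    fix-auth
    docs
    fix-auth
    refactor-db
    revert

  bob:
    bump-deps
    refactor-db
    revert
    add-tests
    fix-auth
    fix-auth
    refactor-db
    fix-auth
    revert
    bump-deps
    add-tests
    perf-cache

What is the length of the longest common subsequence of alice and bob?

Pick add-tests at alice[4]=bob[4], then fix-auth at alice[5]=bob[5], then fix-auth at alice[7]=bob[6], then refactor-db at alice[8]=bob[7], then revert at alice[9]=bob[9]; all 5 commits appear in both, in order. The LCS DP gives dp[9][12] = 5, so this is optimal.

5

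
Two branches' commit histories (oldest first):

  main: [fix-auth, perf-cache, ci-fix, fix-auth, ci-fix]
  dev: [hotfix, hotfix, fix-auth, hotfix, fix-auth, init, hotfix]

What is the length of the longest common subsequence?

Taking fix-auth [1,3]; then fix-auth [4,5] gives a common subsequence of length 2. The LCS DP gives dp[5][7] = 2, so this is optimal.

2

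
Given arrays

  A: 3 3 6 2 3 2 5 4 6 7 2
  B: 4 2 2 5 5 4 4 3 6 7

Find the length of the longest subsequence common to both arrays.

6

Let dp[i][j] be the LCS length of the first i values of A and the first j values of B. dp[i][j] = dp[i-1][j-1]+1 when the i-th and j-th values match, else max(dp[i-1][j], dp[i][j-1]).
    ·  4  2  2  5  5  4  4  3  6  7
 ·  0  0  0  0  0  0  0  0  0  0  0
 3  0  0  0  0  0  0  0  0  1  1  1
 3  0  0  0  0  0  0  0  0  1  1  1
 6  0  0  0  0  0  0  0  0  1  2  2
 2  0  0  1  1  1  1  1  1  1  2  2
 3  0  0  1  1  1  1  1  1  2  2  2
 2  0  0  1  2  2  2  2  2  2  2  2
 5  0  0  1  2  3  3  3  3  3  3  3
 4  0  1  1  2  3  3  4  4  4  4  4
 6  0  1  1  2  3  3  4  4  4  5  5
 7  0  1  1  2  3  3  4  4  4  5  6
 2  0  1  2  2  3  3  4  4  4  5  6
dp[11][10] = 6. One LCS (by backtracking along matches): 2, 2, 5, 4, 6, 7.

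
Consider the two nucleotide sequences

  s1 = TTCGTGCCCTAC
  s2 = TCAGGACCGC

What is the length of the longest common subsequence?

7

One common subsequence of length 7: T (s1 #2, s2 #1), C (s1 #3, s2 #2), G (s1 #4, s2 #4), G (s1 #6, s2 #5), C (s1 #7, s2 #7), C (s1 #8, s2 #8), C (s1 #12, s2 #10). Since dp[12][10] = 7, nothing longer is possible.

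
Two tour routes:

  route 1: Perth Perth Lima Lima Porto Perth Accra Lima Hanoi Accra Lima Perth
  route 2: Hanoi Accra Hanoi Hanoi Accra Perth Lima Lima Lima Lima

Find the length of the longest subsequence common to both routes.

5

One common subsequence of length 5: Perth at route 1[2]=route 2[6]; then Lima at route 1[3]=route 2[7]; then Lima at route 1[4]=route 2[8]; then Lima at route 1[8]=route 2[9]; then Lima at route 1[11]=route 2[10]. The LCS DP gives dp[12][10] = 5, so this is optimal.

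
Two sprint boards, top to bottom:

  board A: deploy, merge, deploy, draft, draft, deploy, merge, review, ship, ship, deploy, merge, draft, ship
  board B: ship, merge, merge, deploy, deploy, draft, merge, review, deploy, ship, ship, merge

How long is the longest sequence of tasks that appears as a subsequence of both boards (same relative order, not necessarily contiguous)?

Taking deploy [1,4], deploy [3,5], draft [5,6], merge [7,7], review [8,8], ship [9,10], ship [10,11], merge [12,12] gives a common subsequence of length 8. The LCS DP gives dp[14][12] = 8, so this is optimal.

8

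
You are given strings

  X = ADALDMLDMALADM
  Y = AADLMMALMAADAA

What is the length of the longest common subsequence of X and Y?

9

One common subsequence of length 9: A at X[1]=Y[2] → D at X[2]=Y[3] → L at X[4]=Y[4] → M at X[6]=Y[6] → L at X[7]=Y[8] → M at X[9]=Y[9] → A at X[10]=Y[10] → A at X[12]=Y[11] → D at X[13]=Y[12]. Since dp[14][14] = 9, nothing longer is possible.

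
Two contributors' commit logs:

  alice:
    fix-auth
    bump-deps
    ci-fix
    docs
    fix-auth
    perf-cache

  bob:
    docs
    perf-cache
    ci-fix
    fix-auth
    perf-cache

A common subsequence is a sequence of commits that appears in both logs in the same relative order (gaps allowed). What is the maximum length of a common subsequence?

Taking ci-fix (alice #3, bob #3), then fix-auth (alice #5, bob #4), then perf-cache (alice #6, bob #5) gives a common subsequence of length 3. Since dp[6][5] = 3, nothing longer is possible.

3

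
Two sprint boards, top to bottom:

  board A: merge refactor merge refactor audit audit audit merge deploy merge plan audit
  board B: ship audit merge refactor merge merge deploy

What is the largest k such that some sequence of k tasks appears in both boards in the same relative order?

One common subsequence of length 5: merge (board A #1, board B #3), then refactor (board A #2, board B #4), then merge (board A #3, board B #5), then merge (board A #8, board B #6), then deploy (board A #9, board B #7), and the DP table's final entry dp[12][7] is also 5, so no common subsequence is longer.

5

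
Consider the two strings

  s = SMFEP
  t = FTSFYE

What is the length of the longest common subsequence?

Pick S [1,3] → F [3,4] → E [4,6]; all 3 characters appear in both, in order. The LCS DP gives dp[5][6] = 3, so this is optimal.

3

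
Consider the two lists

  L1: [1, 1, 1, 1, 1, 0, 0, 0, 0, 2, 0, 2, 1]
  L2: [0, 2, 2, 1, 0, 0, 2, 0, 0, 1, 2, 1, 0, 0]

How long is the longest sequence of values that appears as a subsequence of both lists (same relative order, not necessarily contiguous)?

Match 1 [5,4], then 0 [6,5], then 0 [7,6], then 0 [8,8], then 0 [9,9], then 2 [10,11], then 0 [11,14] — 7 values in the same relative order in both, and the DP table's final entry dp[13][14] is also 7, so no common subsequence is longer.

7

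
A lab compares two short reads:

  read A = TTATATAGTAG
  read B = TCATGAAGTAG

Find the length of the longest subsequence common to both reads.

9

Pick T at read A[1]=read B[1], A at read A[3]=read B[3], T at read A[4]=read B[4], A at read A[5]=read B[6], A at read A[7]=read B[7], G at read A[8]=read B[8], T at read A[9]=read B[9], A at read A[10]=read B[10], G at read A[11]=read B[11]; all 9 bases appear in both, in order. The LCS DP gives dp[11][11] = 9, so this is optimal.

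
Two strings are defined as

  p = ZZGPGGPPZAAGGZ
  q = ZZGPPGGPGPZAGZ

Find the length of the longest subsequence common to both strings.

Pick Z [1,1]; then Z [2,2]; then G [3,3]; then P [4,5]; then G [5,6]; then G [6,7]; then P [7,8]; then P [8,10]; then Z [9,11]; then A [11,12]; then G [13,13]; then Z [14,14]; all 12 characters appear in both, in order. dp[14][14] = 12 confirms this is the maximum.

12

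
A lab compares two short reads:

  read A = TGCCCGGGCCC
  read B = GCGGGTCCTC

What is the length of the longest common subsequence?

Taking G [2,1], then C [5,2], then G [6,3], then G [7,4], then G [8,5], then C [9,7], then C [10,8], then C [11,10] gives a common subsequence of length 8, and the DP table's final entry dp[11][10] is also 8, so no common subsequence is longer.

8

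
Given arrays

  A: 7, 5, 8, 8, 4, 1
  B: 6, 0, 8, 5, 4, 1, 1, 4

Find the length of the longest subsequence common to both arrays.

Taking 5 at A[2]=B[4], 4 at A[5]=B[5], 1 at A[6]=B[7] gives a common subsequence of length 3. Since dp[6][8] = 3, nothing longer is possible.

3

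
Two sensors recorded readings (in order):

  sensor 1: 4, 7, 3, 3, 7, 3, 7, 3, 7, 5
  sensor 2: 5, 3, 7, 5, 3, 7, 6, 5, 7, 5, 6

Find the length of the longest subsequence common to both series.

Match 3 (sensor 1 #4, sensor 2 #2); then 7 (sensor 1 #5, sensor 2 #3); then 3 (sensor 1 #6, sensor 2 #5); then 7 (sensor 1 #7, sensor 2 #6); then 7 (sensor 1 #9, sensor 2 #9); then 5 (sensor 1 #10, sensor 2 #10) — 6 values in the same relative order in both. dp[10][11] = 6 confirms this is the maximum.

6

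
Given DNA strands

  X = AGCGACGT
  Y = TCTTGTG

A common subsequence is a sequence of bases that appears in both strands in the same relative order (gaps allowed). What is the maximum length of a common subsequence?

3

Match C [3,2], then G [4,5], then G [7,7] — 3 bases in the same relative order in both. The LCS DP gives dp[8][7] = 3, so this is optimal.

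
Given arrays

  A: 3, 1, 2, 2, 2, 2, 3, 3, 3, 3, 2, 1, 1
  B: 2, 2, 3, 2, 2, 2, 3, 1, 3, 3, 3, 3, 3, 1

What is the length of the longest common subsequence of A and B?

One common subsequence of length 9: 3 at A[1]=B[3], 2 at A[3]=B[4], 2 at A[4]=B[5], 2 at A[5]=B[6], 3 at A[7]=B[10], 3 at A[8]=B[11], 3 at A[9]=B[12], 3 at A[10]=B[13], 1 at A[13]=B[14], and the DP table's final entry dp[13][14] is also 9, so no common subsequence is longer.

9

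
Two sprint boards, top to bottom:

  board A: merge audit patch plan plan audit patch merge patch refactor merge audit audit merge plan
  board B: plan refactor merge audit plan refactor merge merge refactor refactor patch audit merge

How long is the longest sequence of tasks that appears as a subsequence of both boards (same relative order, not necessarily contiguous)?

Taking merge at board A[1]=board B[3] → audit at board A[2]=board B[4] → plan at board A[4]=board B[5] → merge at board A[8]=board B[8] → patch at board A[9]=board B[11] → audit at board A[13]=board B[12] → merge at board A[14]=board B[13] gives a common subsequence of length 7. dp[15][13] = 7 confirms this is the maximum.

7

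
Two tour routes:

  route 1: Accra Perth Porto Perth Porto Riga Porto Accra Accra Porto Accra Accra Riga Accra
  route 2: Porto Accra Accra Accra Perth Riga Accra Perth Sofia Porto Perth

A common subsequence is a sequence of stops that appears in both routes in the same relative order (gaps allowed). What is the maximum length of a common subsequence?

Taking Porto at route 1[7]=route 2[1], then Accra at route 1[8]=route 2[2], then Accra at route 1[9]=route 2[3], then Accra at route 1[11]=route 2[4], then Riga at route 1[13]=route 2[6], then Accra at route 1[14]=route 2[7] gives a common subsequence of length 6. Since dp[14][11] = 6, nothing longer is possible.

6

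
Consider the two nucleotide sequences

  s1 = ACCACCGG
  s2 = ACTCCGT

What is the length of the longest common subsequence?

One common subsequence of length 5: A at s1[1]=s2[1], then C at s1[2]=s2[2], then C at s1[5]=s2[4], then C at s1[6]=s2[5], then G at s1[7]=s2[6], and the DP table's final entry dp[8][7] is also 5, so no common subsequence is longer.

5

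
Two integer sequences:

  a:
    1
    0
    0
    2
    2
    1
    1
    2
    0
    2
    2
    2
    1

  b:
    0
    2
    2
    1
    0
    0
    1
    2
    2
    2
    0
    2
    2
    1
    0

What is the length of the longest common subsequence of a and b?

Pick 1 (a #1, b #4), then 0 (a #2, b #5), then 0 (a #3, b #6), then 2 (a #4, b #8), then 2 (a #5, b #9), then 2 (a #8, b #10), then 0 (a #9, b #11), then 2 (a #11, b #12), then 2 (a #12, b #13), then 1 (a #13, b #14); all 10 values appear in both, in order, and the DP table's final entry dp[13][15] is also 10, so no common subsequence is longer.

10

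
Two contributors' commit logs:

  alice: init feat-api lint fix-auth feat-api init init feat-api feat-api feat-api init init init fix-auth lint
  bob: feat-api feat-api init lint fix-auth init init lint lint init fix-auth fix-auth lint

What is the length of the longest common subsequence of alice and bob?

8

Match init (alice #1, bob #3), then lint (alice #3, bob #4), then fix-auth (alice #4, bob #5), then init (alice #6, bob #6), then init (alice #7, bob #7), then init (alice #11, bob #10), then fix-auth (alice #14, bob #12), then lint (alice #15, bob #13) — 8 commits in the same relative order in both. The LCS DP gives dp[15][13] = 8, so this is optimal.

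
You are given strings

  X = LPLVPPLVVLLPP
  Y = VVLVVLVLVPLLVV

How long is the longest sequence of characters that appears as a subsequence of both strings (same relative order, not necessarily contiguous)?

Taking L [1,6], then L [3,8], then V [4,9], then P [5,10], then L [7,12], then V [8,13], then V [9,14] gives a common subsequence of length 7, and the DP table's final entry dp[13][14] is also 7, so no common subsequence is longer.

7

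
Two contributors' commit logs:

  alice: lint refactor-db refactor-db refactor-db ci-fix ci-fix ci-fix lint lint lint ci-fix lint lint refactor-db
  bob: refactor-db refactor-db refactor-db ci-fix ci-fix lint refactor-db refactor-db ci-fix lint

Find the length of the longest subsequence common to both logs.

8

Pick refactor-db at alice[2]=bob[1] → refactor-db at alice[3]=bob[2] → refactor-db at alice[4]=bob[3] → ci-fix at alice[6]=bob[4] → ci-fix at alice[7]=bob[5] → lint at alice[8]=bob[6] → ci-fix at alice[11]=bob[9] → lint at alice[13]=bob[10]; all 8 commits appear in both, in order. Since dp[14][10] = 8, nothing longer is possible.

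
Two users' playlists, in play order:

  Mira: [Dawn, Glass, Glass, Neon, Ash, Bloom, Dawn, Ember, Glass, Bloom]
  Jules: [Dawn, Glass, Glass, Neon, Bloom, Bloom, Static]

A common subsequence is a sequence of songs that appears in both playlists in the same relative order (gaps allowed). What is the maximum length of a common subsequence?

One common subsequence of length 6: Dawn [1,1], then Glass [2,2], then Glass [3,3], then Neon [4,4], then Bloom [6,5], then Bloom [10,6]. The LCS DP gives dp[10][7] = 6, so this is optimal.

6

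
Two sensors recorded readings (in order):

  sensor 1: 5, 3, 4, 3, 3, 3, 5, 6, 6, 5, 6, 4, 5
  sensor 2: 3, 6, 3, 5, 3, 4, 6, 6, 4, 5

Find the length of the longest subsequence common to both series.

Taking 5 [1,4], then 3 [2,5], then 4 [3,6], then 6 [9,7], then 6 [11,8], then 4 [12,9], then 5 [13,10] gives a common subsequence of length 7, and the DP table's final entry dp[13][10] is also 7, so no common subsequence is longer.

7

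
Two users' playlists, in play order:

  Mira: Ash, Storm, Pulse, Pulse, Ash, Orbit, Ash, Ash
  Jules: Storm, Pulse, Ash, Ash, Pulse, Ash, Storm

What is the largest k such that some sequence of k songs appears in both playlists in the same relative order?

5

Pick Storm at Mira[2]=Jules[1], Pulse at Mira[4]=Jules[2], Ash at Mira[5]=Jules[3], Ash at Mira[7]=Jules[4], Ash at Mira[8]=Jules[6]; all 5 songs appear in both, in order. Since dp[8][7] = 5, nothing longer is possible.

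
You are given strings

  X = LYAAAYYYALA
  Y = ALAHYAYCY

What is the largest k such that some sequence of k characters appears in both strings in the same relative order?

One common subsequence of length 5: L at X[1]=Y[2], Y at X[2]=Y[5], A at X[5]=Y[6], Y at X[6]=Y[7], Y at X[8]=Y[9]. dp[11][9] = 5 confirms this is the maximum.

5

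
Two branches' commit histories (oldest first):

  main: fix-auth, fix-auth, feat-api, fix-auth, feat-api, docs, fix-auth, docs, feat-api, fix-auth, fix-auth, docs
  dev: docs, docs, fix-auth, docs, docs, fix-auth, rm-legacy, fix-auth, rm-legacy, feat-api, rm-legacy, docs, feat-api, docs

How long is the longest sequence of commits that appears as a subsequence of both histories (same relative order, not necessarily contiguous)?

7

One common subsequence of length 7: fix-auth (main #1, dev #3); then fix-auth (main #2, dev #6); then fix-auth (main #4, dev #8); then feat-api (main #5, dev #10); then docs (main #8, dev #12); then feat-api (main #9, dev #13); then docs (main #12, dev #14). dp[12][14] = 7 confirms this is the maximum.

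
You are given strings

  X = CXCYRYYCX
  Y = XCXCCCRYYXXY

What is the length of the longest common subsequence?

Pick C at X[1]=Y[2], then X at X[2]=Y[3], then C at X[3]=Y[6], then R at X[5]=Y[7], then Y at X[6]=Y[8], then Y at X[7]=Y[9], then X at X[9]=Y[11]; all 7 characters appear in both, in order. dp[9][12] = 7 confirms this is the maximum.

7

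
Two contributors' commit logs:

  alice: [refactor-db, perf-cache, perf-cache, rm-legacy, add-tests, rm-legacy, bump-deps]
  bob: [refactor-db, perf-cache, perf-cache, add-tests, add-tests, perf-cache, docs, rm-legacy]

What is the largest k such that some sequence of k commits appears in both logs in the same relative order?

5

Pick refactor-db [1,1] → perf-cache [2,2] → perf-cache [3,3] → add-tests [5,5] → rm-legacy [6,8]; all 5 commits appear in both, in order. dp[7][8] = 5 confirms this is the maximum.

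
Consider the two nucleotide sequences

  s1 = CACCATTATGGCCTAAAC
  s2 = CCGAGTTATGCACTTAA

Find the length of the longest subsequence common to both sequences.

13

Pick C [1,1], C [3,2], A [5,4], T [6,6], T [7,7], A [8,8], T [9,9], G [11,10], C [12,11], C [13,13], T [14,15], A [16,16], A [17,17]; all 13 bases appear in both, in order. dp[18][17] = 13 confirms this is the maximum.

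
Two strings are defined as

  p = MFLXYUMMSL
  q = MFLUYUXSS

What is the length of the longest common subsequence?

Taking M (p #1, q #1), then F (p #2, q #2), then L (p #3, q #3), then Y (p #5, q #5), then U (p #6, q #6), then S (p #9, q #9) gives a common subsequence of length 6. Since dp[10][9] = 6, nothing longer is possible.

6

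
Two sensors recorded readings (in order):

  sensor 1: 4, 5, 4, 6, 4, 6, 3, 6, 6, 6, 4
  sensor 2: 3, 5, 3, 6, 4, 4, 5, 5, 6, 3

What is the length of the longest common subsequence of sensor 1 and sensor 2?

Let dp[i][j] be the LCS length of the first i values of sensor 1 and the first j values of sensor 2. dp[i][j] = dp[i-1][j-1]+1 when the i-th and j-th values match, else max(dp[i-1][j], dp[i][j-1]).
    ·  3  5  3  6  4  4  5  5  6  3
 ·  0  0  0  0  0  0  0  0  0  0  0
 4  0  0  0  0  0  1  1  1  1  1  1
 5  0  0  1  1  1  1  1  2  2  2  2
 4  0  0  1  1  1  2  2  2  2  2  2
 6  0  0  1  1  2  2  2  2  2  3  3
 4  0  0  1  1  2  3  3  3  3  3  3
 6  0  0  1  1  2  3  3  3  3  4  4
 3  0  1  1  2  2  3  3  3  3  4  5
 6  0  1  1  2  3  3  3  3  3  4  5
 6  0  1  1  2  3  3  3  3  3  4  5
 6  0  1  1  2  3  3  3  3  3  4  5
 4  0  1  1  2  3  4  4  4  4  4  5
dp[11][10] = 5. One LCS (by backtracking along matches): 5, 4, 4, 6, 3.

5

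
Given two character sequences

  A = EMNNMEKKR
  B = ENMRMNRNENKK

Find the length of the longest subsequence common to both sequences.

Taking E at A[1]=B[1] → M at A[2]=B[5] → N at A[3]=B[6] → N at A[4]=B[8] → E at A[6]=B[9] → K at A[7]=B[11] → K at A[8]=B[12] gives a common subsequence of length 7. Since dp[9][12] = 7, nothing longer is possible.

7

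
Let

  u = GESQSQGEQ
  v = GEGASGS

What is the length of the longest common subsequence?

Let dp[i][j] be the LCS length of the first i characters of u and the first j characters of v. dp[i][j] = dp[i-1][j-1]+1 when the i-th and j-th characters match, else max(dp[i-1][j], dp[i][j-1]).
    ·  G  E  G  A  S  G  S
 ·  0  0  0  0  0  0  0  0
 G  0  1  1  1  1  1  1  1
 E  0  1  2  2  2  2  2  2
 S  0  1  2  2  2  3  3  3
 Q  0  1  2  2  2  3  3  3
 S  0  1  2  2  2  3  3  4
 Q  0  1  2  2  2  3  3  4
 G  0  1  2  3  3  3  4  4
 E  0  1  2  3  3  3  4  4
 Q  0  1  2  3  3  3  4  4
dp[9][7] = 4. One LCS (by backtracking along matches): GESS.

4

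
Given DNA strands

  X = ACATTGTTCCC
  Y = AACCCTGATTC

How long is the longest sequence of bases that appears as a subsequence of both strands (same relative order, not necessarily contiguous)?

Match A at X[1]=Y[2] → C at X[2]=Y[5] → T at X[5]=Y[6] → G at X[6]=Y[7] → T at X[7]=Y[9] → T at X[8]=Y[10] → C at X[11]=Y[11] — 7 bases in the same relative order in both. The LCS DP gives dp[11][11] = 7, so this is optimal.

7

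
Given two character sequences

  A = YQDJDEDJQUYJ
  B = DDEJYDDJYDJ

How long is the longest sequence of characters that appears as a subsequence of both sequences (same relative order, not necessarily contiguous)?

7

One common subsequence of length 7: D [3,2], J [4,4], D [5,6], D [7,7], J [8,8], Y [11,9], J [12,11]. dp[12][11] = 7 confirms this is the maximum.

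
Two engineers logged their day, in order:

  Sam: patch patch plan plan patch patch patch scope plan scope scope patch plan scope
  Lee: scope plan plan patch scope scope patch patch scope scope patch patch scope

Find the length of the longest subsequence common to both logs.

9

One common subsequence of length 9: plan (Sam #3, Lee #2), plan (Sam #4, Lee #3), patch (Sam #5, Lee #4), patch (Sam #6, Lee #7), patch (Sam #7, Lee #8), scope (Sam #8, Lee #9), scope (Sam #10, Lee #10), patch (Sam #12, Lee #12), scope (Sam #14, Lee #13). dp[14][13] = 9 confirms this is the maximum.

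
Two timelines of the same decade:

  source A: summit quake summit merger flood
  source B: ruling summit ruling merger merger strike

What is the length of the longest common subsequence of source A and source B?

Taking summit (source A #1, source B #2); then merger (source A #4, source B #5) gives a common subsequence of length 2. Since dp[5][6] = 2, nothing longer is possible.

2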